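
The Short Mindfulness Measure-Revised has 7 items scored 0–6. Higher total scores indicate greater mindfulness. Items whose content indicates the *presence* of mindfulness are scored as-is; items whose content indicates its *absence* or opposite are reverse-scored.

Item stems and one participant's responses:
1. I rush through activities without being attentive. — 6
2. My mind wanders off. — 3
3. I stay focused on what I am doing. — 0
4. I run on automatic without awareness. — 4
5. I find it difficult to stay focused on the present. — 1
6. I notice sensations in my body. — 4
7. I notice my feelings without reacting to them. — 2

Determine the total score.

16

Items 1, 2, 4, 5 describe the absence/opposite of mindfulness → reverse-score.
reverse-coded value = 6 − response.
  item 1: 6 − 6 = 0
  item 2: 6 − 3 = 3
  item 3: 0
  item 4: 6 − 4 = 2
  item 5: 6 − 1 = 5
  item 6: 4
  item 7: 2
Total = 0 + 3 + 0 + 2 + 5 + 4 + 2 = 16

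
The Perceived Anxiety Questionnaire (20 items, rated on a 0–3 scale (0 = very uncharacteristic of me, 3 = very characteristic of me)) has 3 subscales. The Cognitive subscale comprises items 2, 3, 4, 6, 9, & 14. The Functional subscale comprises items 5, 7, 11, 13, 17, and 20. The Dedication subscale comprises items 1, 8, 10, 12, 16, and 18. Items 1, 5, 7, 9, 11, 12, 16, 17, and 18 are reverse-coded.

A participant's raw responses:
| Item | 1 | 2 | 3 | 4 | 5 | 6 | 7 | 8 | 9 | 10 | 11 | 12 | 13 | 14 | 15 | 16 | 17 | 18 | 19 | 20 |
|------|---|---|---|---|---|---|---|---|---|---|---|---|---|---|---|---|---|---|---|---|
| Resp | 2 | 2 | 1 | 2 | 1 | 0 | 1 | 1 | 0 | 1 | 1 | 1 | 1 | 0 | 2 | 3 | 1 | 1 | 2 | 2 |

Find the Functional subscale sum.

11

Functional items: 5, 7, 11, 13, 17, 20.
Of these, items 5, 7, 11, and 17 are reverse-coded; reverse-coded value = 3 − response.
  item 5: 3 − 1 = 2
  item 7: 3 − 1 = 2
  item 11: 3 − 1 = 2
  item 13: 1
  item 17: 3 − 1 = 2
  item 20: 2
Sum = 2 + 2 + 2 + 1 + 2 + 2 = 11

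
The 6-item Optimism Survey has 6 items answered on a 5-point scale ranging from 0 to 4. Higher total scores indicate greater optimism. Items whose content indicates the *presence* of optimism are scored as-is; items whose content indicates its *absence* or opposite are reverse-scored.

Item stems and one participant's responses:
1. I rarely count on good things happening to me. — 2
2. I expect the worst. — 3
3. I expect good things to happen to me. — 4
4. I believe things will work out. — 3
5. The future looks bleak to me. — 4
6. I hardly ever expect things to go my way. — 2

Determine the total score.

12

Items 1, 2, 5, 6 describe the absence/opposite of optimism → reverse-score.
on a 0–4 scale, reversed = 4 − raw.
  item 1: 4 − 2 = 2
  item 2: 4 − 3 = 1
  item 3: 4
  item 4: 3
  item 5: 4 − 4 = 0
  item 6: 4 − 2 = 2
Total = 2 + 1 + 4 + 3 + 0 + 2 = 12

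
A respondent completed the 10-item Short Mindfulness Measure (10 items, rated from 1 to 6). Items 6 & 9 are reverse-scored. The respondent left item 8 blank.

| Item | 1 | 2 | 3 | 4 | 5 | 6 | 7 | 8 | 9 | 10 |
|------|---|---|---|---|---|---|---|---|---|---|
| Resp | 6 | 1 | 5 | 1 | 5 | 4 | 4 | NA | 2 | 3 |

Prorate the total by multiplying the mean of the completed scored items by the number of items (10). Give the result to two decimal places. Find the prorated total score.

Reverse-coded (on a 1–6 scale, reversed = 7 − raw):
  item 6: 7 − 4 = 3
  item 9: 7 − 2 = 5
Completed scored items (9 of 10): 6, 1, 5, 1, 5, 3, 4, 5, 3; sum = 33.
Person mean = 33 / 9 ≈ 3.6667
Prorated total = (33 / 9) × 10 = 36.67 (to 2 dp)

36.67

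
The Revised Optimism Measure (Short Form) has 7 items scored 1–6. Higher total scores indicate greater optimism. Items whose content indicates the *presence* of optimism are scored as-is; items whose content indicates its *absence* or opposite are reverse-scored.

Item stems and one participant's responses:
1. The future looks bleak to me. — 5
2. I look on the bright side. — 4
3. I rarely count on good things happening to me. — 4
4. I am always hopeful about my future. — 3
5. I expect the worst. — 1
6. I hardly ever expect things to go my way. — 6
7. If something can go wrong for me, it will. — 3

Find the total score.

23

Items 1, 3, 5, 6, 7 describe the absence/opposite of optimism → reverse-score.
on a 1–6 scale, reversed = 7 − raw.
  item 1: 7 − 5 = 2
  item 2: 4
  item 3: 7 − 4 = 3
  item 4: 3
  item 5: 7 − 1 = 6
  item 6: 7 − 6 = 1
  item 7: 7 − 3 = 4
Total = 2 + 4 + 3 + 3 + 6 + 1 + 4 = 23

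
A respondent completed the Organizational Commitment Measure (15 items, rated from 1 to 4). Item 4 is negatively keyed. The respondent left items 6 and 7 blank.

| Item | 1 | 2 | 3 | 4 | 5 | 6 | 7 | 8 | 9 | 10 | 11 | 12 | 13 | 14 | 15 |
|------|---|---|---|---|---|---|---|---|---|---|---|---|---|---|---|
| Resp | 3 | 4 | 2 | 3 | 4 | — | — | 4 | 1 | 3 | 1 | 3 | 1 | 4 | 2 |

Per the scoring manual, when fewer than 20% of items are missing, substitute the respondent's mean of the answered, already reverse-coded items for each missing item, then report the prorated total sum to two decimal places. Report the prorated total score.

Reverse-coded (on a 1–4 scale, reversed = 5 − raw):
  item 4: 5 − 3 = 2
Completed scored items (13 of 15): 3, 4, 2, 2, 4, 4, 1, 3, 1, 3, 1, 4, 2; sum = 34.
Person mean = 34 / 13 ≈ 2.6154
Prorated total = (34 / 13) × 15 = 39.23 (to 2 dp)

39.23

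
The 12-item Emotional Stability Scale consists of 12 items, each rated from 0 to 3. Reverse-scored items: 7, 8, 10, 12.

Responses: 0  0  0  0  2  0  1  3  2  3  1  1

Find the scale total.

Reversing items 7, 8, 10 and 12 with 3 − raw:
Total = 0 + 0 + 0 + 0 + 2 + 0 + (3−1) + (3−3) + 2 + (3−3) + 1 + (3−1)
      = 0 + 0 + 0 + 0 + 2 + 0 + 2 + 0 + 2 + 0 + 1 + 2 = 9

9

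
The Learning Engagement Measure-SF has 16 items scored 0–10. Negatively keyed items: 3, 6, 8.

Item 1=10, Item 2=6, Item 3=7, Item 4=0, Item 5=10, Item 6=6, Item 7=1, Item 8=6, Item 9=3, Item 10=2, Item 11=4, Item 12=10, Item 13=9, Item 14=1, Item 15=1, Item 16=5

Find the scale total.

73

Apply reverse scoring (reverse-coded value = 10 − response):
  item 3: 10 − 7 = 3
  item 6: 10 − 6 = 4
  item 8: 10 − 6 = 4
After reverse-coding: 10, 6, 3, 0, 10, 4, 1, 4, 3, 2, 4, 10, 9, 1, 1, 5
Total = 10 + 6 + 3 + 0 + 10 + 4 + 1 + 4 + 3 + 2 + 4 + 10 + 9 + 1 + 1 + 5 = 73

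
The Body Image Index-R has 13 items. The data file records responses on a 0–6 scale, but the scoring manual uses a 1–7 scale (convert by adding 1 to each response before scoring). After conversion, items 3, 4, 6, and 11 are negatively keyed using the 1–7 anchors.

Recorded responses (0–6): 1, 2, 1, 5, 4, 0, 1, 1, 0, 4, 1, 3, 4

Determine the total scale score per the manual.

Convert to 1–7: 2, 3, 2, 6, 5, 1, 2, 2, 1, 5, 2, 4, 5
Reverse-coded (on a 1–7 scale, reversed = 8 − raw):
  item 3: 8 − 2 = 6
  item 4: 8 − 6 = 2
  item 6: 8 − 1 = 7
  item 11: 8 − 2 = 6
Scored: 2, 3, 6, 2, 5, 7, 2, 2, 1, 5, 6, 4, 5
Total = 50

50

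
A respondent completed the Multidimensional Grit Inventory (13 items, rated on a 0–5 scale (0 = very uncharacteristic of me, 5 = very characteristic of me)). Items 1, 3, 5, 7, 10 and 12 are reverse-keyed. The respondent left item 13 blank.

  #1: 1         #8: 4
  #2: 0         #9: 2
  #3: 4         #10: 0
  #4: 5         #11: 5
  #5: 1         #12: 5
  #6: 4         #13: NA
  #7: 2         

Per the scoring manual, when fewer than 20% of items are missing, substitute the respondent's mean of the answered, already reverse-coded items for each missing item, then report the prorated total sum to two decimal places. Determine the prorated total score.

Reverse-coded (reversed = (0+5) − raw = 5 − raw):
  item 1: 5 − 1 = 4
  item 3: 5 − 4 = 1
  item 5: 5 − 1 = 4
  item 7: 5 − 2 = 3
  item 10: 5 − 0 = 5
  item 12: 5 − 5 = 0
Completed scored items (12 of 13): 4, 0, 1, 5, 4, 4, 3, 4, 2, 5, 5, 0; sum = 37.
Person mean = 37 / 12 ≈ 3.0833
Prorated total = (37 / 12) × 13 = 40.08 (to 2 dp)

40.08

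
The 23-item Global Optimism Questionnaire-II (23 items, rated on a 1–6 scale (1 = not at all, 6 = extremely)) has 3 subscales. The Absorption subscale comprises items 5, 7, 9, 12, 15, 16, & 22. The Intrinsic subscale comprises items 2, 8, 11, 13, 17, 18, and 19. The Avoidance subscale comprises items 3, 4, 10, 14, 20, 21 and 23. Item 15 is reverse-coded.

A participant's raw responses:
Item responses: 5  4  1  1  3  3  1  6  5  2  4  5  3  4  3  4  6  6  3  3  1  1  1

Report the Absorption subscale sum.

23

Absorption items: 5, 7, 9, 12, 15, 16, 22.
Of these, item 15 is reverse-coded; reversed = (1+6) − raw = 7 − raw.
  item 5: 3
  item 7: 1
  item 9: 5
  item 12: 5
  item 15: 7 − 3 = 4
  item 16: 4
  item 22: 1
Sum = 3 + 1 + 5 + 5 + 4 + 4 + 1 = 23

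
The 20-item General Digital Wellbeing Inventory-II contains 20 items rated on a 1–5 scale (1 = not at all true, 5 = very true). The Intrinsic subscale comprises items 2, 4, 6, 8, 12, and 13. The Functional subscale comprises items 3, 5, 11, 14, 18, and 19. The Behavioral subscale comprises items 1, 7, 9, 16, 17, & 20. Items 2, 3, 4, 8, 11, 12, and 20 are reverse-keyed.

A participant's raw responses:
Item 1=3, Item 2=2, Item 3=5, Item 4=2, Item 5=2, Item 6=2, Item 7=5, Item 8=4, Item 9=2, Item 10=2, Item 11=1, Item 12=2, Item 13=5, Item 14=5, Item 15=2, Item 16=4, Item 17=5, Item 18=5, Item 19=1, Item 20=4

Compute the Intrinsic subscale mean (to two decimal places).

Intrinsic items: 2, 4, 6, 8, 12, 13.
Of these, items 2, 4, 8 and 12 are reverse-keyed; reversed = (1+5) − raw = 6 − raw.
  item 2: 6 − 2 = 4
  item 4: 6 − 2 = 4
  item 6: 2
  item 8: 6 − 4 = 2
  item 12: 6 − 2 = 4
  item 13: 5
Sum = 4 + 4 + 2 + 2 + 4 + 5 = 21
Mean = 21 / 6 = 3.50

3.50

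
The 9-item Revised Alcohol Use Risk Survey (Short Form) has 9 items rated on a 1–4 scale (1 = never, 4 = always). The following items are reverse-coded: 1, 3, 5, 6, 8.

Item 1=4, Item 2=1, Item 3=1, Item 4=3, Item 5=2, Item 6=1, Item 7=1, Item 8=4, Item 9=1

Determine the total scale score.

19

Reversing items 1, 3, 5, 6, and 8 with 5 − raw:
Total = (5−4) + 1 + (5−1) + 3 + (5−2) + (5−1) + 1 + (5−4) + 1
      = 1 + 1 + 4 + 3 + 3 + 4 + 1 + 1 + 1 = 19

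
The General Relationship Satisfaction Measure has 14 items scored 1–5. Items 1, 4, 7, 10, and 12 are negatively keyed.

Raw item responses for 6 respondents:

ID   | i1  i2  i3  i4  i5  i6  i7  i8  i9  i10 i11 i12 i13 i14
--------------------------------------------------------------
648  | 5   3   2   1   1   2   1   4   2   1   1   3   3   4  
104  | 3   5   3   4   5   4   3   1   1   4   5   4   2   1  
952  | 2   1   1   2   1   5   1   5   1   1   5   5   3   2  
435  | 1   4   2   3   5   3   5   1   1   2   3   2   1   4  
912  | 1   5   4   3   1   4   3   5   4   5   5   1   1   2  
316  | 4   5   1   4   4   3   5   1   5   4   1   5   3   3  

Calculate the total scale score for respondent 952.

43

Respondent 952 raw: 2, 1, 1, 2, 1, 5, 1, 5, 1, 1, 5, 5, 3, 2.
Reverse-coded (reversed = (1+5) − raw = 6 − raw):
  item 1: 6 − 2 = 4
  item 2: 1
  item 3: 1
  item 4: 6 − 2 = 4
  item 5: 1
  item 6: 5
  item 7: 6 − 1 = 5
  item 8: 5
  item 9: 1
  item 10: 6 − 1 = 5
  item 11: 5
  item 12: 6 − 5 = 1
  item 13: 3
  item 14: 2
Sum = 4 + 1 + 1 + 4 + 1 + 5 + 5 + 5 + 1 + 5 + 5 + 1 + 3 + 2 = 43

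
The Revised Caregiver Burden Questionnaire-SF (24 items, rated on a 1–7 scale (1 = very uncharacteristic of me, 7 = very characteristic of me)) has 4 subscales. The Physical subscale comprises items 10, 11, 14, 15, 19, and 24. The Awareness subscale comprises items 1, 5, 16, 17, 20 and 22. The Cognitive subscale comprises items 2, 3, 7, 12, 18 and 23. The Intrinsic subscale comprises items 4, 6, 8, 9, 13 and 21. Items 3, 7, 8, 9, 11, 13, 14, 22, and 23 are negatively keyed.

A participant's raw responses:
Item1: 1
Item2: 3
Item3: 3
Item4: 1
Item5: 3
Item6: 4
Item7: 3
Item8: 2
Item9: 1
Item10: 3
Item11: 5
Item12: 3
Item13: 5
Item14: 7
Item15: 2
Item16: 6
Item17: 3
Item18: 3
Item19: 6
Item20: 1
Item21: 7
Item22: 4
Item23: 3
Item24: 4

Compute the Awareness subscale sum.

Awareness items: 1, 5, 16, 17, 20, 22.
Of these, item 22 is negatively keyed; reverse-coded value = 8 − response.
  item 1: 1
  item 5: 3
  item 16: 6
  item 17: 3
  item 20: 1
  item 22: 8 − 4 = 4
Sum = 1 + 3 + 6 + 3 + 1 + 4 = 18

18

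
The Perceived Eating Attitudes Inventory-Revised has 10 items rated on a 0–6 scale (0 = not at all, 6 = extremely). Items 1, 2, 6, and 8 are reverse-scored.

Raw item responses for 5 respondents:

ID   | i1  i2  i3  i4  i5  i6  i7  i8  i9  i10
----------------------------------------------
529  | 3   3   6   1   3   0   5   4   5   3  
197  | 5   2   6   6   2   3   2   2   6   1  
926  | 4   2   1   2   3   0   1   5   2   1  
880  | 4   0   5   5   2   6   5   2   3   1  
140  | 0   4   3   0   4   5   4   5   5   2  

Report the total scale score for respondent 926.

Respondent 926 raw: 4, 2, 1, 2, 3, 0, 1, 5, 2, 1.
Reverse-coded (reversed = (0+6) − raw = 6 − raw):
  item 1: 6 − 4 = 2
  item 2: 6 − 2 = 4
  item 3: 1
  item 4: 2
  item 5: 3
  item 6: 6 − 0 = 6
  item 7: 1
  item 8: 6 − 5 = 1
  item 9: 2
  item 10: 1
Sum = 2 + 4 + 1 + 2 + 3 + 6 + 1 + 1 + 2 + 1 = 23

23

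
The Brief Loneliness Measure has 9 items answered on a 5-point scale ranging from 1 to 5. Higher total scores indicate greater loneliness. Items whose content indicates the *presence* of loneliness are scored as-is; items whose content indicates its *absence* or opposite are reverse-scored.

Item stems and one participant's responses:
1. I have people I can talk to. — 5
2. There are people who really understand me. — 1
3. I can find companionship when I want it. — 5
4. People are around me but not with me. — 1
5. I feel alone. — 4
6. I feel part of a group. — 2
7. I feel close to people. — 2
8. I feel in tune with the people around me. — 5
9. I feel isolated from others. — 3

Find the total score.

Items 1, 2, 3, 6, 7, 8 describe the absence/opposite of loneliness → reverse-score.
reversed = (1+5) − raw = 6 − raw.
  item 1: 6 − 5 = 1
  item 2: 6 − 1 = 5
  item 3: 6 − 5 = 1
  item 4: 1
  item 5: 4
  item 6: 6 − 2 = 4
  item 7: 6 − 2 = 4
  item 8: 6 − 5 = 1
  item 9: 3
Total = 1 + 5 + 1 + 1 + 4 + 4 + 4 + 1 + 3 = 24

24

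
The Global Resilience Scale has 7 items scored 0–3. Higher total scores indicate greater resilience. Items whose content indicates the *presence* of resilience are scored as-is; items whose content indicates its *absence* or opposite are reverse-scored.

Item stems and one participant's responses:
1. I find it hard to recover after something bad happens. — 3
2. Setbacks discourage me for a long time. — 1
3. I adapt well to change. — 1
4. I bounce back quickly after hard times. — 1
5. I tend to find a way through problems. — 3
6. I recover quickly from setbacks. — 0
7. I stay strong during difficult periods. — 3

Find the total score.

Items 1, 2 describe the absence/opposite of resilience → reverse-score.
reversed = (0+3) − raw = 3 − raw.
  item 1: 3 − 3 = 0
  item 2: 3 − 1 = 2
  item 3: 1
  item 4: 1
  item 5: 3
  item 6: 0
  item 7: 3
Total = 0 + 2 + 1 + 1 + 3 + 0 + 3 = 10

10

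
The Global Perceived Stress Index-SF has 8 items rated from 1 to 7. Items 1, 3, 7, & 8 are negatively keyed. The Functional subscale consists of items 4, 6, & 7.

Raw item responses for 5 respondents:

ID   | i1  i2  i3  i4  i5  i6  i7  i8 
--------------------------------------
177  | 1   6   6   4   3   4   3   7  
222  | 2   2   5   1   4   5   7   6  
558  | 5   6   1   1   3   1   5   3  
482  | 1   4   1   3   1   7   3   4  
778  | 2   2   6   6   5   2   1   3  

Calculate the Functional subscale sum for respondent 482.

15

Respondent 482 raw: 1, 4, 1, 3, 1, 7, 3, 4.
Functional items: 4, 6, 7.
Reverse-coded (on a 1–7 scale, reversed = 8 − raw):
  item 4: 3
  item 6: 7
  item 7: 8 − 3 = 5
Sum = 3 + 7 + 5 = 15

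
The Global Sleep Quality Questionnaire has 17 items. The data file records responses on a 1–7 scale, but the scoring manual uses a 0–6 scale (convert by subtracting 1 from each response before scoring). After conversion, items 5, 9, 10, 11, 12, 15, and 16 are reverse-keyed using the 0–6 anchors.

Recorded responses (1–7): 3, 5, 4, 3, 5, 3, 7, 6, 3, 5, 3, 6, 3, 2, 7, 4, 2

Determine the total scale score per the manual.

44

Convert to 0–6: 2, 4, 3, 2, 4, 2, 6, 5, 2, 4, 2, 5, 2, 1, 6, 3, 1
Reverse-coded (on a 0–6 scale, reversed = 6 − raw):
  item 5: 6 − 4 = 2
  item 9: 6 − 2 = 4
  item 10: 6 − 4 = 2
  item 11: 6 − 2 = 4
  item 12: 6 − 5 = 1
  item 15: 6 − 6 = 0
  item 16: 6 − 3 = 3
Scored: 2, 4, 3, 2, 2, 2, 6, 5, 4, 2, 4, 1, 2, 1, 0, 3, 1
Total = 44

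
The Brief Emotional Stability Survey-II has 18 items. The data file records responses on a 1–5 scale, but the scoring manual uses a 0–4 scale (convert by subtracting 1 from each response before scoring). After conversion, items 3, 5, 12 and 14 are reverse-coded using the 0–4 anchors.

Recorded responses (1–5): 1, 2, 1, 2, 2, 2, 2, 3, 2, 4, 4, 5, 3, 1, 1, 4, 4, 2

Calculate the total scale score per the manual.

33

Convert to 0–4: 0, 1, 0, 1, 1, 1, 1, 2, 1, 3, 3, 4, 2, 0, 0, 3, 3, 1
Reverse-coded (reversed = (0+4) − raw = 4 − raw):
  item 3: 4 − 0 = 4
  item 5: 4 − 1 = 3
  item 12: 4 − 4 = 0
  item 14: 4 − 0 = 4
Scored: 0, 1, 4, 1, 3, 1, 1, 2, 1, 3, 3, 0, 2, 4, 0, 3, 3, 1
Total = 33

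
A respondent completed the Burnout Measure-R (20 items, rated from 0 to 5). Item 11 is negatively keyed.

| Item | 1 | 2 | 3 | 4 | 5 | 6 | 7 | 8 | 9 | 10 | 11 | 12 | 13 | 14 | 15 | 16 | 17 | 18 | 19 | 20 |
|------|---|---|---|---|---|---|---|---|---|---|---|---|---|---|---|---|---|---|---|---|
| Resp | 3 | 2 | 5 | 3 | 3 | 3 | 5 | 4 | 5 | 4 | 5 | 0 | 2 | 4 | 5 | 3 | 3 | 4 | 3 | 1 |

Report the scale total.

Reverse-coded items (reverse-coded value = 5 − response):
  item 11: 5 − 5 = 0
Scored responses: 3, 2, 5, 3, 3, 3, 5, 4, 5, 4, 0, 0, 2, 4, 5, 3, 3, 4, 3, 1
Total = 3 + 2 + 5 + 3 + 3 + 3 + 5 + 4 + 5 + 4 + 0 + 0 + 2 + 4 + 5 + 3 + 3 + 4 + 3 + 1 = 62

62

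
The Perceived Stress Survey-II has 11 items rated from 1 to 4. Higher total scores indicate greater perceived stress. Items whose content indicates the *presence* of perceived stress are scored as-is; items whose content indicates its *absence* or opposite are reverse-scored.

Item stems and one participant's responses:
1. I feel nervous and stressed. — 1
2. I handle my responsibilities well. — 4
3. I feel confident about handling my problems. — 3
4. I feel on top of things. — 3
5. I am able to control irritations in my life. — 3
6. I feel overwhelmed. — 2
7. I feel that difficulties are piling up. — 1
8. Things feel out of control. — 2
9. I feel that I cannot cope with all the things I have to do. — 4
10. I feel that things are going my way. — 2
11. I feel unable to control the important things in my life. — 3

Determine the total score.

Items 2, 3, 4, 5, 10 describe the absence/opposite of perceived stress → reverse-score.
reversed = (1+4) − raw = 5 − raw.
  item 1: 1
  item 2: 5 − 4 = 1
  item 3: 5 − 3 = 2
  item 4: 5 − 3 = 2
  item 5: 5 − 3 = 2
  item 6: 2
  item 7: 1
  item 8: 2
  item 9: 4
  item 10: 5 − 2 = 3
  item 11: 3
Total = 1 + 1 + 2 + 2 + 2 + 2 + 1 + 2 + 4 + 3 + 3 = 23

23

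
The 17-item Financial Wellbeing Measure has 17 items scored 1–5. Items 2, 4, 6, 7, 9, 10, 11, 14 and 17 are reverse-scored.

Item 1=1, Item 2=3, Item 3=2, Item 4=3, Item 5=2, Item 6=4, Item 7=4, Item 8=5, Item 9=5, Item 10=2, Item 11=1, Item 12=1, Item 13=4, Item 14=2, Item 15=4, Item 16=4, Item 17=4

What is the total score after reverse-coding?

49

Reverse-scored items use 6 − raw:
  item 2: 6 − 3 = 3
  item 4: 6 − 3 = 3
  item 6: 6 − 4 = 2
  item 7: 6 − 4 = 2
  item 9: 6 − 5 = 1
  item 10: 6 − 2 = 4
  item 11: 6 − 1 = 5
  item 14: 6 − 2 = 4
  item 17: 6 − 4 = 2
Scored responses: 1, 3, 2, 3, 2, 2, 2, 5, 1, 4, 5, 1, 4, 4, 4, 4, 2
Total = 1 + 3 + 2 + 3 + 2 + 2 + 2 + 5 + 1 + 4 + 5 + 1 + 4 + 4 + 4 + 4 + 2 = 49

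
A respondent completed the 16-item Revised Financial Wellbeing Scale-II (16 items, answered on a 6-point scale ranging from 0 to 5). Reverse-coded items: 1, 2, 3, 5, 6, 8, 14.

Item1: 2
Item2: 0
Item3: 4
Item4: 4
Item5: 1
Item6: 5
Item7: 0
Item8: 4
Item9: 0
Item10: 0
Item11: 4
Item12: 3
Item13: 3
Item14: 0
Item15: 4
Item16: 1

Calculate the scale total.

Apply reverse scoring (reverse-coded value = 5 − response):
  item 1: 5 − 2 = 3
  item 2: 5 − 0 = 5
  item 3: 5 − 4 = 1
  item 5: 5 − 1 = 4
  item 6: 5 − 5 = 0
  item 8: 5 − 4 = 1
  item 14: 5 − 0 = 5
Scored responses: 3, 5, 1, 4, 4, 0, 0, 1, 0, 0, 4, 3, 3, 5, 4, 1
Total = 3 + 5 + 1 + 4 + 4 + 0 + 0 + 1 + 0 + 0 + 4 + 3 + 3 + 5 + 4 + 1 = 38

38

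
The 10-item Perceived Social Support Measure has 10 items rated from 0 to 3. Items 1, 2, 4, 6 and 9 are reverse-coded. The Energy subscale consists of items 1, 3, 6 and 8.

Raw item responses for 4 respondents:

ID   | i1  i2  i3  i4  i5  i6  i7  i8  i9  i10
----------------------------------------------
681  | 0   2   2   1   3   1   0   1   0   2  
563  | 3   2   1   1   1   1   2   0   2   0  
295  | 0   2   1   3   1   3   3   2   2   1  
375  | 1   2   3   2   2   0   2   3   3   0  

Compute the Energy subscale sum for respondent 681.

8

Respondent 681 raw: 0, 2, 2, 1, 3, 1, 0, 1, 0, 2.
Energy items: 1, 3, 6, 8.
Reverse-coded (reverse-coded value = 3 − response):
  item 1: 3 − 0 = 3
  item 3: 2
  item 6: 3 − 1 = 2
  item 8: 1
Sum = 3 + 2 + 2 + 1 = 8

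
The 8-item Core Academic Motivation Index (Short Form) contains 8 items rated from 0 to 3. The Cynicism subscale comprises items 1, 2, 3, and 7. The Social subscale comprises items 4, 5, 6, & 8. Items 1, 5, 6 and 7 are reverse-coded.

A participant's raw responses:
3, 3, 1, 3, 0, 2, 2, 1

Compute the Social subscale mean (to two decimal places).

Social items: 4, 5, 6, 8.
Of these, items 5 and 6 are reverse-coded; reverse-coded value = 3 − response.
  item 4: 3
  item 5: 3 − 0 = 3
  item 6: 3 − 2 = 1
  item 8: 1
Sum = 3 + 3 + 1 + 1 = 8
Mean = 8 / 4 = 2.00

2.00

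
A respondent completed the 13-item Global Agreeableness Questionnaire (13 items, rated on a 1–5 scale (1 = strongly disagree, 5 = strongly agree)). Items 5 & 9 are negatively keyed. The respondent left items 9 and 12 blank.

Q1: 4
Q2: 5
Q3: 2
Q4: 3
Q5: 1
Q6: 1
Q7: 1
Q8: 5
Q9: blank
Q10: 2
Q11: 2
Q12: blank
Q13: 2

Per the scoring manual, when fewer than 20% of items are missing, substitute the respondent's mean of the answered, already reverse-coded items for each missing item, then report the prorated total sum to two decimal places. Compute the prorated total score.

37.82

Reverse-coded (reversed = (1+5) − raw = 6 − raw):
  item 5: 6 − 1 = 5
Completed scored items (11 of 13): 4, 5, 2, 3, 5, 1, 1, 5, 2, 2, 2; sum = 32.
Person mean = 32 / 11 ≈ 2.9091
Prorated total = (32 / 11) × 13 = 37.82 (to 2 dp)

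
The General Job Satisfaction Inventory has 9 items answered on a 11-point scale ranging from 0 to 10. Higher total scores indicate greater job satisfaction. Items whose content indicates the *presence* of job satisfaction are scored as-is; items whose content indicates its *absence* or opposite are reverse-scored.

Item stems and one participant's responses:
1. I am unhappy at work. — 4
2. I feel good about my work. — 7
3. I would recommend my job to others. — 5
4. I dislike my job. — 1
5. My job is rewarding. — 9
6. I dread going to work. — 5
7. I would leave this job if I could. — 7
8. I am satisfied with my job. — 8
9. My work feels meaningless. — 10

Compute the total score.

52

Items 1, 4, 6, 7, 9 describe the absence/opposite of job satisfaction → reverse-score.
on a 0–10 scale, reversed = 10 − raw.
  item 1: 10 − 4 = 6
  item 2: 7
  item 3: 5
  item 4: 10 − 1 = 9
  item 5: 9
  item 6: 10 − 5 = 5
  item 7: 10 − 7 = 3
  item 8: 8
  item 9: 10 − 10 = 0
Total = 6 + 7 + 5 + 9 + 9 + 5 + 3 + 8 + 0 = 52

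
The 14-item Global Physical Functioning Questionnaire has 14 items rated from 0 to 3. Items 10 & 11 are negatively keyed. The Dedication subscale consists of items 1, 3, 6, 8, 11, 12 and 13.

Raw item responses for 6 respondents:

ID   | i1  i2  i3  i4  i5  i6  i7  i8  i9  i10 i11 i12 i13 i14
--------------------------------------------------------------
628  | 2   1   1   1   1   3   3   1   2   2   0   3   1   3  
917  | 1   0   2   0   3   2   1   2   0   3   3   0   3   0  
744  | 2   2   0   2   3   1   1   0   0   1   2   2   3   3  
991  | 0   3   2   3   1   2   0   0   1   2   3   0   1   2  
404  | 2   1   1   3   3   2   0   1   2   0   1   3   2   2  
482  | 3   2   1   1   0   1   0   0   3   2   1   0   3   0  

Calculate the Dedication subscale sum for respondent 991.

Respondent 991 raw: 0, 3, 2, 3, 1, 2, 0, 0, 1, 2, 3, 0, 1, 2.
Dedication items: 1, 3, 6, 8, 11, 12, 13.
Reverse-coded (reverse-coded value = 3 − response):
  item 1: 0
  item 3: 2
  item 6: 2
  item 8: 0
  item 11: 3 − 3 = 0
  item 12: 0
  item 13: 1
Sum = 0 + 2 + 2 + 0 + 0 + 0 + 1 = 5

5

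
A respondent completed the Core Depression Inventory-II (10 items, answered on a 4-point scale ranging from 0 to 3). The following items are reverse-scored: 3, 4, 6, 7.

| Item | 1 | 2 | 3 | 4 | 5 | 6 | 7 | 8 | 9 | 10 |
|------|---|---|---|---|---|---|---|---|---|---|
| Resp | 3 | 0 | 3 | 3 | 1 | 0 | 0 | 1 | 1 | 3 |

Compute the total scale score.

Apply reverse scoring (reversed = (0+3) − raw = 3 − raw):
  item 3: 3 − 3 = 0
  item 4: 3 − 3 = 0
  item 6: 3 − 0 = 3
  item 7: 3 − 0 = 3
Scored responses: 3, 0, 0, 0, 1, 3, 3, 1, 1, 3
Total = 3 + 0 + 0 + 0 + 1 + 3 + 3 + 1 + 1 + 3 = 15

15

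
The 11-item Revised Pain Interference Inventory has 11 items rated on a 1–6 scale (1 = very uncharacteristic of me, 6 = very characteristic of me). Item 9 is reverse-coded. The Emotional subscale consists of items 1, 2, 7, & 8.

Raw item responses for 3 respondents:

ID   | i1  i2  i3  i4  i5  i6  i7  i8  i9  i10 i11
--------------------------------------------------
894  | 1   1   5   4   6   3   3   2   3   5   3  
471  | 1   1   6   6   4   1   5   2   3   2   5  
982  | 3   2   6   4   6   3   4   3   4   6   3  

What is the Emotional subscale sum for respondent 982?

Respondent 982 raw: 3, 2, 6, 4, 6, 3, 4, 3, 4, 6, 3.
Emotional items: 1, 2, 7, 8.
Reverse-coded (reverse-coded value = 7 − response):
  item 1: 3
  item 2: 2
  item 7: 4
  item 8: 3
Sum = 3 + 2 + 4 + 3 = 12

12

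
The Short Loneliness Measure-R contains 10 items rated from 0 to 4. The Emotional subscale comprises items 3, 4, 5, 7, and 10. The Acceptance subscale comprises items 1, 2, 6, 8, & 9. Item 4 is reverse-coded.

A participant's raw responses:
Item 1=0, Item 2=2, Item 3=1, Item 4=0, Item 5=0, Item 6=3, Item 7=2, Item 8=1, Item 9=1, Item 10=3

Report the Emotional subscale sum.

Emotional items: 3, 4, 5, 7, 10.
Of these, item 4 is reverse-coded; reverse-coded value = 4 − response.
  item 3: 1
  item 4: 4 − 0 = 4
  item 5: 0
  item 7: 2
  item 10: 3
Sum = 1 + 4 + 0 + 2 + 3 = 10

10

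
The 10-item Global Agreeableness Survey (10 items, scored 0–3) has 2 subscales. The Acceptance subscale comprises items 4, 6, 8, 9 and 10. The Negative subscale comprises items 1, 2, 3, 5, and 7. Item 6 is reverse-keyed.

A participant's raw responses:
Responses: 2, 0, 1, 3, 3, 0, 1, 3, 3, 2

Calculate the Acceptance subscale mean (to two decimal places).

Acceptance items: 4, 6, 8, 9, 10.
Of these, item 6 is reverse-keyed; reversed = (0+3) − raw = 3 − raw.
  item 4: 3
  item 6: 3 − 0 = 3
  item 8: 3
  item 9: 3
  item 10: 2
Sum = 3 + 3 + 3 + 3 + 2 = 14
Mean = 14 / 5 = 2.80

2.80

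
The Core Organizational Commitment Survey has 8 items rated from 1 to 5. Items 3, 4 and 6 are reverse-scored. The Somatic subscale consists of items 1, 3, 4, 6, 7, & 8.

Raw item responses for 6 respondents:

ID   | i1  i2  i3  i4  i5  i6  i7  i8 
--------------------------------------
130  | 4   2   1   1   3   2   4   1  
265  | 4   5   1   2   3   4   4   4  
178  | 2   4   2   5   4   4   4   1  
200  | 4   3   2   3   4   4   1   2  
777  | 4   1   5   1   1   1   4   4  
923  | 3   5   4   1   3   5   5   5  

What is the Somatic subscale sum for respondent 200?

Respondent 200 raw: 4, 3, 2, 3, 4, 4, 1, 2.
Somatic items: 1, 3, 4, 6, 7, 8.
Reverse-coded (reversed = (1+5) − raw = 6 − raw):
  item 1: 4
  item 3: 6 − 2 = 4
  item 4: 6 − 3 = 3
  item 6: 6 − 4 = 2
  item 7: 1
  item 8: 2
Sum = 4 + 4 + 3 + 2 + 1 + 2 = 16

16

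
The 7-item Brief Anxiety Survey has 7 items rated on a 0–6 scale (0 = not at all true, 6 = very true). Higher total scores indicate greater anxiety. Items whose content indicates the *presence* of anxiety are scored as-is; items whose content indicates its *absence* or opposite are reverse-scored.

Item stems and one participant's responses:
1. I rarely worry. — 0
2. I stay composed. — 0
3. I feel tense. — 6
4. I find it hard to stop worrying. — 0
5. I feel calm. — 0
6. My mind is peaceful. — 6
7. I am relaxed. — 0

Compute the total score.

Items 1, 2, 5, 6, 7 describe the absence/opposite of anxiety → reverse-score.
reverse-coded value = 6 − response.
  item 1: 6 − 0 = 6
  item 2: 6 − 0 = 6
  item 3: 6
  item 4: 0
  item 5: 6 − 0 = 6
  item 6: 6 − 6 = 0
  item 7: 6 − 0 = 6
Total = 6 + 6 + 6 + 0 + 6 + 0 + 6 = 30

30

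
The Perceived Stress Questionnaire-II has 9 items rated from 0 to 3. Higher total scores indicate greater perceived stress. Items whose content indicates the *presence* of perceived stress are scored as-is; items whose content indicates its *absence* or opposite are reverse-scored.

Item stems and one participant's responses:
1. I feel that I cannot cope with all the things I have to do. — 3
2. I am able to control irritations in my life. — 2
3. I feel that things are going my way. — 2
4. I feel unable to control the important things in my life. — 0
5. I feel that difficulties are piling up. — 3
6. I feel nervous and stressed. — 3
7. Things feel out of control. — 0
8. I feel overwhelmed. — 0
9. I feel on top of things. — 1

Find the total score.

Items 2, 3, 9 describe the absence/opposite of perceived stress → reverse-score.
reversed = (0+3) − raw = 3 − raw.
  item 1: 3
  item 2: 3 − 2 = 1
  item 3: 3 − 2 = 1
  item 4: 0
  item 5: 3
  item 6: 3
  item 7: 0
  item 8: 0
  item 9: 3 − 1 = 2
Total = 3 + 1 + 1 + 0 + 3 + 3 + 0 + 0 + 2 = 13

13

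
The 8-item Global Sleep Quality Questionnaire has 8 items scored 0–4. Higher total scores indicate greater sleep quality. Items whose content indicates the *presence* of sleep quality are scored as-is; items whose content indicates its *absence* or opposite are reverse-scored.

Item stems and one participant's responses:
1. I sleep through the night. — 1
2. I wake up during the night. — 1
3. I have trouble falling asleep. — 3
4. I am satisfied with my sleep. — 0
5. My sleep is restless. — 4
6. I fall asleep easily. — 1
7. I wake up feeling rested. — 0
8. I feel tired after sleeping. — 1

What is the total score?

Items 2, 3, 5, 8 describe the absence/opposite of sleep quality → reverse-score.
reversed = (0+4) − raw = 4 − raw.
  item 1: 1
  item 2: 4 − 1 = 3
  item 3: 4 − 3 = 1
  item 4: 0
  item 5: 4 − 4 = 0
  item 6: 1
  item 7: 0
  item 8: 4 − 1 = 3
Total = 1 + 3 + 1 + 0 + 0 + 1 + 0 + 3 = 9

9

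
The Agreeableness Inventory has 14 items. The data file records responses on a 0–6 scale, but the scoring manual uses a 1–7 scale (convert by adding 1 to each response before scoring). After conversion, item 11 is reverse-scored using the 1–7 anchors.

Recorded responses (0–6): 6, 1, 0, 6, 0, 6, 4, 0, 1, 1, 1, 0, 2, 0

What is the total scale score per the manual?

46

Convert to 1–7: 7, 2, 1, 7, 1, 7, 5, 1, 2, 2, 2, 1, 3, 1
Reverse-coded (reverse-coded value = 8 − response):
  item 11: 8 − 2 = 6
Scored: 7, 2, 1, 7, 1, 7, 5, 1, 2, 2, 6, 1, 3, 1
Total = 46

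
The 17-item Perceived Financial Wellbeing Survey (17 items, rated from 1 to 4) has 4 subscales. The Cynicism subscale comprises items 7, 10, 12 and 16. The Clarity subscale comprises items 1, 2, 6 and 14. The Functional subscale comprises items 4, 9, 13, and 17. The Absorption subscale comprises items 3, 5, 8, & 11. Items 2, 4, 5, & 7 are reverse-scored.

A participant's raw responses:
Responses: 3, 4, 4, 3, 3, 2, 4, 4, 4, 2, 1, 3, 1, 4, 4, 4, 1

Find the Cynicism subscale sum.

Cynicism items: 7, 10, 12, 16.
Of these, item 7 is reverse-scored; on a 1–4 scale, reversed = 5 − raw.
  item 7: 5 − 4 = 1
  item 10: 2
  item 12: 3
  item 16: 4
Sum = 1 + 2 + 3 + 4 = 10

10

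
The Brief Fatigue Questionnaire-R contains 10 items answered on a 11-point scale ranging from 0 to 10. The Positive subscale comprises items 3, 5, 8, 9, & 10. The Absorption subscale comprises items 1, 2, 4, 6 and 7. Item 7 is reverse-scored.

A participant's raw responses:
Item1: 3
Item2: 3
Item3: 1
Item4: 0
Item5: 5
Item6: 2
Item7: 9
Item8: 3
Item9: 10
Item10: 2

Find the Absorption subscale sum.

9

Absorption items: 1, 2, 4, 6, 7.
Of these, item 7 is reverse-scored; reversed = (0+10) − raw = 10 − raw.
  item 1: 3
  item 2: 3
  item 4: 0
  item 6: 2
  item 7: 10 − 9 = 1
Sum = 3 + 3 + 0 + 2 + 1 = 9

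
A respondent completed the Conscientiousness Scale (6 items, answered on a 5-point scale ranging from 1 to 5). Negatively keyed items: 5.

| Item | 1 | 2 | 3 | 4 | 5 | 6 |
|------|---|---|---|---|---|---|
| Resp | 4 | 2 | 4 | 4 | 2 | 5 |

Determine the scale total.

23

Negatively keyed items use 6 − raw:
  item 5: 6 − 2 = 4
After reverse-coding: 4, 2, 4, 4, 4, 5
Total = 4 + 2 + 4 + 4 + 4 + 5 = 23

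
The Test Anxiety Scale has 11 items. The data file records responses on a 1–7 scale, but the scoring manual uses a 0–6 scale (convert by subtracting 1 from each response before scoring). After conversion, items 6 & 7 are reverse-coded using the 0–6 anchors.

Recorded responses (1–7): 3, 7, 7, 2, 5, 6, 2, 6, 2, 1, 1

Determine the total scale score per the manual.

Convert to 0–6: 2, 6, 6, 1, 4, 5, 1, 5, 1, 0, 0
Reverse-coded (reverse-coded value = 6 − response):
  item 6: 6 − 5 = 1
  item 7: 6 − 1 = 5
Scored: 2, 6, 6, 1, 4, 1, 5, 5, 1, 0, 0
Total = 31

31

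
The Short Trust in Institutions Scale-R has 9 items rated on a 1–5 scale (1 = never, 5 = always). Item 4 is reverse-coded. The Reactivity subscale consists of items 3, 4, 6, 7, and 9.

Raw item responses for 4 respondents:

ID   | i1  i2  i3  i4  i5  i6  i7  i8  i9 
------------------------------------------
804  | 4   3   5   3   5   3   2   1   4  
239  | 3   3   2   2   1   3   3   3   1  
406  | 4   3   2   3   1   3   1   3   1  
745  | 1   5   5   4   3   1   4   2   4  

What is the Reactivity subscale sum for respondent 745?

16

Respondent 745 raw: 1, 5, 5, 4, 3, 1, 4, 2, 4.
Reactivity items: 3, 4, 6, 7, 9.
Reverse-coded (reversed = (1+5) − raw = 6 − raw):
  item 3: 5
  item 4: 6 − 4 = 2
  item 6: 1
  item 7: 4
  item 9: 4
Sum = 5 + 2 + 1 + 4 + 4 = 16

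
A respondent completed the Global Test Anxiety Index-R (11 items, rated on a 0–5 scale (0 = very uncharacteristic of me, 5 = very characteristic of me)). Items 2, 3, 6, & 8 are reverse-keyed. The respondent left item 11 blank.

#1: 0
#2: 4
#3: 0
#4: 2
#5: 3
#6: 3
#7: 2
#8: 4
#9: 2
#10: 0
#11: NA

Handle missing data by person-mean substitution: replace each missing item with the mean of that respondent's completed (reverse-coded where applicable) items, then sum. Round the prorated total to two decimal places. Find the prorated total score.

19.80

Reverse-coded (reversed = (0+5) − raw = 5 − raw):
  item 2: 5 − 4 = 1
  item 3: 5 − 0 = 5
  item 6: 5 − 3 = 2
  item 8: 5 − 4 = 1
Completed scored items (10 of 11): 0, 1, 5, 2, 3, 2, 2, 1, 2, 0; sum = 18.
Person mean = 18 / 10 ≈ 1.8000
Prorated total = (18 / 10) × 11 = 19.80 (to 2 dp)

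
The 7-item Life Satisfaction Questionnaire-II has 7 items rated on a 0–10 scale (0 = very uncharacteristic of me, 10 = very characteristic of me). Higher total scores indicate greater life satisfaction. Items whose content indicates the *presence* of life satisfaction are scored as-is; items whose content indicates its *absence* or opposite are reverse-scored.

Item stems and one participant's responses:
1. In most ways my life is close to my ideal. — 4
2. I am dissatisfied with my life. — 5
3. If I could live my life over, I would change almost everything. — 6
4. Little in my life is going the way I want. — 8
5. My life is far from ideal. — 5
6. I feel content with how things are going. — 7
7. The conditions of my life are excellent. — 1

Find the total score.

28

Items 2, 3, 4, 5 describe the absence/opposite of life satisfaction → reverse-score.
reversed = (0+10) − raw = 10 − raw.
  item 1: 4
  item 2: 10 − 5 = 5
  item 3: 10 − 6 = 4
  item 4: 10 − 8 = 2
  item 5: 10 − 5 = 5
  item 6: 7
  item 7: 1
Total = 4 + 5 + 4 + 2 + 5 + 7 + 1 = 28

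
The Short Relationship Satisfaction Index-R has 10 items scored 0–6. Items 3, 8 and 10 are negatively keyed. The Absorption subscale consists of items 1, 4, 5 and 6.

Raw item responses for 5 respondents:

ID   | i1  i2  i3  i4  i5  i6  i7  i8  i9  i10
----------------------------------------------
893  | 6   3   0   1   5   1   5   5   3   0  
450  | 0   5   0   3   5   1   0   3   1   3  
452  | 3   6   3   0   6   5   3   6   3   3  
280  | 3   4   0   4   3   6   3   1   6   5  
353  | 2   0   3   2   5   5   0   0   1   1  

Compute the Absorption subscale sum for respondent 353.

Respondent 353 raw: 2, 0, 3, 2, 5, 5, 0, 0, 1, 1.
Absorption items: 1, 4, 5, 6.
Reverse-coded (reversed = (0+6) − raw = 6 − raw):
  item 1: 2
  item 4: 2
  item 5: 5
  item 6: 5
Sum = 2 + 2 + 5 + 5 = 14

14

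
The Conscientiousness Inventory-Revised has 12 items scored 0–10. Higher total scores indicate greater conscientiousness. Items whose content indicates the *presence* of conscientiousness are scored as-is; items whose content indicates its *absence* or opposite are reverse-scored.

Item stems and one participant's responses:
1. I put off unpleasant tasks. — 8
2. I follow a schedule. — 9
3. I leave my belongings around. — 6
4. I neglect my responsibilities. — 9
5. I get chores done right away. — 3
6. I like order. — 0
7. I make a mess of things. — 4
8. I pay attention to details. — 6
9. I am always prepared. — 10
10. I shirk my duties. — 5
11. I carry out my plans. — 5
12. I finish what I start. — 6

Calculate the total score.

Items 1, 3, 4, 7, 10 describe the absence/opposite of conscientiousness → reverse-score.
reverse-coded value = 10 − response.
  item 1: 10 − 8 = 2
  item 2: 9
  item 3: 10 − 6 = 4
  item 4: 10 − 9 = 1
  item 5: 3
  item 6: 0
  item 7: 10 − 4 = 6
  item 8: 6
  item 9: 10
  item 10: 10 − 5 = 5
  item 11: 5
  item 12: 6
Total = 2 + 9 + 4 + 1 + 3 + 0 + 6 + 6 + 10 + 5 + 5 + 6 = 57

57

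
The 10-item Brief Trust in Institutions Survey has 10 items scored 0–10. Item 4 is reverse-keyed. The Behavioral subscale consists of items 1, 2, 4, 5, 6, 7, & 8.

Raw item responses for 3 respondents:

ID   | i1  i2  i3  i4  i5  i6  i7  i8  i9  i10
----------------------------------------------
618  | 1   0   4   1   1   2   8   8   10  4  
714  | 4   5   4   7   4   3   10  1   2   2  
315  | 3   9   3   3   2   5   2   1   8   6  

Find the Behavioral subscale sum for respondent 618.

29

Respondent 618 raw: 1, 0, 4, 1, 1, 2, 8, 8, 10, 4.
Behavioral items: 1, 2, 4, 5, 6, 7, 8.
Reverse-coded (reverse-coded value = 10 − response):
  item 1: 1
  item 2: 0
  item 4: 10 − 1 = 9
  item 5: 1
  item 6: 2
  item 7: 8
  item 8: 8
Sum = 1 + 0 + 9 + 1 + 2 + 8 + 8 = 29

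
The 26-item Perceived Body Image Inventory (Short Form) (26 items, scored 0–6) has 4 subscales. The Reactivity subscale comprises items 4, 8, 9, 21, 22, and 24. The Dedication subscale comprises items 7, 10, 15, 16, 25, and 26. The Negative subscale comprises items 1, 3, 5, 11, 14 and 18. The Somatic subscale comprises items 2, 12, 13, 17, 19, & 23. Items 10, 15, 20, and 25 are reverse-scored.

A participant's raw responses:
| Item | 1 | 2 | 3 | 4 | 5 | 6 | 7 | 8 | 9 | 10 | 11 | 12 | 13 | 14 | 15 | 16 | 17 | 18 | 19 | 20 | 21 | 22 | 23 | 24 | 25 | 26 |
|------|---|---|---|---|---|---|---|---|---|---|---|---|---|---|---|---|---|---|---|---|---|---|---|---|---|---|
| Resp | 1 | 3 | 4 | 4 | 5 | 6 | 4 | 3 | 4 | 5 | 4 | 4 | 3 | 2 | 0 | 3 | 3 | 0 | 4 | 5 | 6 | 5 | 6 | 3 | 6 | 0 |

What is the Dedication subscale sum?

Dedication items: 7, 10, 15, 16, 25, 26.
Of these, items 10, 15 and 25 are reverse-scored; reverse-coded value = 6 − response.
  item 7: 4
  item 10: 6 − 5 = 1
  item 15: 6 − 0 = 6
  item 16: 3
  item 25: 6 − 6 = 0
  item 26: 0
Sum = 4 + 1 + 6 + 3 + 0 + 0 = 14

14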